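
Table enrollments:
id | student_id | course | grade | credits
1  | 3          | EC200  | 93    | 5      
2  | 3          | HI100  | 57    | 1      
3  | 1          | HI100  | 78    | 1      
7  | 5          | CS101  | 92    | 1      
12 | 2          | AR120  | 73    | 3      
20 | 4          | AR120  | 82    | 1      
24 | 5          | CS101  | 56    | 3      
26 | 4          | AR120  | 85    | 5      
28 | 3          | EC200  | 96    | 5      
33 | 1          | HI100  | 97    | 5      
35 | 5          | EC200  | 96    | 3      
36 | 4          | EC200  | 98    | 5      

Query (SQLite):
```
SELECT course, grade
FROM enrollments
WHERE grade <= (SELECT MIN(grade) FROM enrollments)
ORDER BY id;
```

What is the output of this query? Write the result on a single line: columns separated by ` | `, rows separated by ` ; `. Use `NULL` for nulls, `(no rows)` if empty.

Scalar subquery: MIN(grade) over all enrollments rows = 56.
Keep rows where grade <= that value.

CS101 | 56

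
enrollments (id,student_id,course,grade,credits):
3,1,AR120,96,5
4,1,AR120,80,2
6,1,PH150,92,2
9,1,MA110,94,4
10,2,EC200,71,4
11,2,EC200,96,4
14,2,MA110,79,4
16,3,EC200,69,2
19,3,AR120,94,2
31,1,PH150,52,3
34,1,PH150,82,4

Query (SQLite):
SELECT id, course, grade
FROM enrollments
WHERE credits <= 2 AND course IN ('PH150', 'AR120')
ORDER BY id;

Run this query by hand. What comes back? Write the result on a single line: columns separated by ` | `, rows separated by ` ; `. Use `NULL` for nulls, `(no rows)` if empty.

4 | AR120 | 80 ; 6 | PH150 | 92 ; 19 | AR120 | 94

credits <= 2: ids {4, 6, 16, 19}
course IN ('PH150', 'AR120'): ids {3, 4, 6, 19, 31, 34}
Combine with AND.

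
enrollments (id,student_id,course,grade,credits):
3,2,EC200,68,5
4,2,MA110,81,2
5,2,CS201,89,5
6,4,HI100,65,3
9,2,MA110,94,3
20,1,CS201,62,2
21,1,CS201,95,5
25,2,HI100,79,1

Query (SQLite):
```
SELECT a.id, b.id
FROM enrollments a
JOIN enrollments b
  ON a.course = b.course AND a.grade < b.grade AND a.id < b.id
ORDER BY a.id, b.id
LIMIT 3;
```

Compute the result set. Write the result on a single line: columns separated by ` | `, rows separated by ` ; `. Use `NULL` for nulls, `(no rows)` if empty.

4 | 9 ; 5 | 21 ; 6 | 25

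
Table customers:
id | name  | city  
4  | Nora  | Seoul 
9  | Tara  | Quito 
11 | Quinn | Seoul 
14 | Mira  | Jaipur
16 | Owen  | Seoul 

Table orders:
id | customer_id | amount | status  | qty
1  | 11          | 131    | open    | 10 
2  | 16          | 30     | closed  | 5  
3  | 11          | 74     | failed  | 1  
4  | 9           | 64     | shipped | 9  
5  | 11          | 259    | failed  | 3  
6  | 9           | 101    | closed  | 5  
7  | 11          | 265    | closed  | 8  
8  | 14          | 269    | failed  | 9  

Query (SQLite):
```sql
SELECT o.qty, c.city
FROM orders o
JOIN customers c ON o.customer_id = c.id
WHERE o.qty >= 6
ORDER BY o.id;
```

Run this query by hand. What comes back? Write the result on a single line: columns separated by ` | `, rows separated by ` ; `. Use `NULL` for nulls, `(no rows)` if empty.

10 | Seoul ; 9 | Quito ; 8 | Seoul ; 9 | Jaipur

Each orders row matches the customers row where customer_id = customers.id.
Then keep rows with o.qty >= 6.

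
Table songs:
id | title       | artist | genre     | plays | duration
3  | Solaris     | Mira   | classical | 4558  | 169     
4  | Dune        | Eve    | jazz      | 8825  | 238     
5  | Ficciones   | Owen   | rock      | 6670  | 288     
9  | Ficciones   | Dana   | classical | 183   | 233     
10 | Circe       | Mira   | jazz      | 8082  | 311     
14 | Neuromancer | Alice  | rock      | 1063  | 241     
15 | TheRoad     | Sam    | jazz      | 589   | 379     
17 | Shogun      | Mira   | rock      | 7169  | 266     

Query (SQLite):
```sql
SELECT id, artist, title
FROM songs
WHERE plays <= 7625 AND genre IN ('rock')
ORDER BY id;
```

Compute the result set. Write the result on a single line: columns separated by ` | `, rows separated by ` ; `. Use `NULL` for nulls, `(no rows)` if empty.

plays <= 7625: ids {3, 5, 9, 14, 15, 17}
genre IN ('rock'): ids {5, 14, 17}
Combine with AND.

5 | Owen | Ficciones ; 14 | Alice | Neuromancer ; 17 | Mira | Shogun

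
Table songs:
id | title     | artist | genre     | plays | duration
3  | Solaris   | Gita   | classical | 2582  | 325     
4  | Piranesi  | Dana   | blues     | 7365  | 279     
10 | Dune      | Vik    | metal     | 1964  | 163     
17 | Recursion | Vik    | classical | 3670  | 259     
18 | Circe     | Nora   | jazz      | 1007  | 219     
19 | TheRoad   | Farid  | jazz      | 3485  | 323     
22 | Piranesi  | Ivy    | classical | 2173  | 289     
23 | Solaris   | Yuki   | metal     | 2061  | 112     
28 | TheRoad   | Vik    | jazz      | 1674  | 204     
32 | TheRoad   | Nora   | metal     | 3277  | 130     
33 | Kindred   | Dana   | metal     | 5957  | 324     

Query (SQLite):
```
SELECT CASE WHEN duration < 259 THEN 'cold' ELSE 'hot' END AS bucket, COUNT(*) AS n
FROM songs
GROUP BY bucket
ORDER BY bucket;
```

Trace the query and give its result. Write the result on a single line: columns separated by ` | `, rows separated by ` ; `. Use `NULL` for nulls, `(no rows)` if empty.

cold | 5 ; hot | 6

Bucket rows by duration < 259 → 'cold' else 'hot'; count each bucket.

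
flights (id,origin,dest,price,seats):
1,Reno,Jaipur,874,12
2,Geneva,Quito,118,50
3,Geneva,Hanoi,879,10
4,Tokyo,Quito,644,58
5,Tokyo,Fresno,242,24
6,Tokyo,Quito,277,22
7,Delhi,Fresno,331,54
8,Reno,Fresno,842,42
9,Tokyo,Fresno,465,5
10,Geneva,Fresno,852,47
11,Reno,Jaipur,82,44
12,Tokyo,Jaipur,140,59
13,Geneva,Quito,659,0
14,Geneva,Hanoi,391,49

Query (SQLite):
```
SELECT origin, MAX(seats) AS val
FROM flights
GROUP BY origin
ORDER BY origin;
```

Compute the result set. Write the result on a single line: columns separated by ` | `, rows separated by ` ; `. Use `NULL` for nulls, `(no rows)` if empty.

Partition flights by origin; compute MAX(seats) within each group.
  Delhi: ids {7} → MAX(seats)=54
  Geneva: ids {2, 3, 10, 13, 14} → MAX(seats)=50
  Reno: ids {1, 8, 11} → MAX(seats)=44
  Tokyo: ids {4, 5, 6, 9, 12} → MAX(seats)=59

Delhi | 54 ; Geneva | 50 ; Reno | 44 ; Tokyo | 59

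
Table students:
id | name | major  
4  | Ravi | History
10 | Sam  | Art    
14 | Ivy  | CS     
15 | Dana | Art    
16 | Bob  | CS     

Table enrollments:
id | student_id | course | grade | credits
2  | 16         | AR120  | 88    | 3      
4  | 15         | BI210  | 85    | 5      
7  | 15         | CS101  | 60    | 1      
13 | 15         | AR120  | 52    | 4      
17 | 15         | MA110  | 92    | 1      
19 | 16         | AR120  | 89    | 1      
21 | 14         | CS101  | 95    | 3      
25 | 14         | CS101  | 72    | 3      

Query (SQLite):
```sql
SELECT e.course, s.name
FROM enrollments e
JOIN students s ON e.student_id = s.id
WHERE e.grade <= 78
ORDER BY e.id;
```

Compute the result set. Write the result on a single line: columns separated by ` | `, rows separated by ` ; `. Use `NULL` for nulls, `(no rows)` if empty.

CS101 | Dana ; AR120 | Dana ; CS101 | Ivy

Each enrollments row matches the students row where student_id = students.id.
Then keep rows with e.grade <= 78.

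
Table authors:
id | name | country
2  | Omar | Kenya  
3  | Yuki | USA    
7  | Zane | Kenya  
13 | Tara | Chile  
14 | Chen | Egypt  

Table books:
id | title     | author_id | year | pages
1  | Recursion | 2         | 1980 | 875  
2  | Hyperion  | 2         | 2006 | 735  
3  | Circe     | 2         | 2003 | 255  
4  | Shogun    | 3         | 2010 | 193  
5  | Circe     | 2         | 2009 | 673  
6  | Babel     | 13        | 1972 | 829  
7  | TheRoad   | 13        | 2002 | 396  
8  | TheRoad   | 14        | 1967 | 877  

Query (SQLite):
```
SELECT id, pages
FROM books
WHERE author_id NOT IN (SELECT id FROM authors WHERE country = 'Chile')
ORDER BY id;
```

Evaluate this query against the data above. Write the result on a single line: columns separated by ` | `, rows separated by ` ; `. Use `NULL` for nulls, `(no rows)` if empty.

Inner query: authors.id where country = 'Chile'.
Outer: keep books rows whose author_id is not in that set.
Inner query → {13}

1 | 875 ; 2 | 735 ; 3 | 255 ; 4 | 193 ; 5 | 673 ; 8 | 877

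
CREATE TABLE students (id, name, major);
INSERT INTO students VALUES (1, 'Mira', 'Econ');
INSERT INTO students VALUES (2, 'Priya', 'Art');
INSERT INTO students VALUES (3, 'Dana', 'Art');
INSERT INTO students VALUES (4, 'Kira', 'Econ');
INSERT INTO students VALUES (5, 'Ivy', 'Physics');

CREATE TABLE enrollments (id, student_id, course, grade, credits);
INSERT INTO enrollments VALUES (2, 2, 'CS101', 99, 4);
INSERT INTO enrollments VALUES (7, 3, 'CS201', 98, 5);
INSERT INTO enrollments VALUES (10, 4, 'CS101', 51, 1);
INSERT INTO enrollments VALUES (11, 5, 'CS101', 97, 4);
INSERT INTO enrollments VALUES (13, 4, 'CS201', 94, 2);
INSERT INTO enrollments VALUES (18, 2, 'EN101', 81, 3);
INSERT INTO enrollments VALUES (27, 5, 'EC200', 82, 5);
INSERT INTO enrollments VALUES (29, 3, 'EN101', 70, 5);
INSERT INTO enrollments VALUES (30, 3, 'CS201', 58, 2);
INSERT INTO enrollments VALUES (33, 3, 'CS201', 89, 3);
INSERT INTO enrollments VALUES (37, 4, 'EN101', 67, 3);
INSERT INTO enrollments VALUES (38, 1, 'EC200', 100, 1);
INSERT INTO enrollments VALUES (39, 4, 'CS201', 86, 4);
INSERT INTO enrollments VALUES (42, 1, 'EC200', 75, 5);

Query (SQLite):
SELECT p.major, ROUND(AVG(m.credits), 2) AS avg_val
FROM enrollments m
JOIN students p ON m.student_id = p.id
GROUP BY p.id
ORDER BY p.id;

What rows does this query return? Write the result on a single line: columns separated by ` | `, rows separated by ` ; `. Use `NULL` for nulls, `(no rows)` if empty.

Join each enrollments row to its students via student_id.
Group joined rows by students.id; compute ROUND(AVG(m.credits), 2) per group.
  1: ids {38, 42} → ROUND(AVG(m.credits), 2)=3
  2: ids {2, 18} → ROUND(AVG(m.credits), 2)=3.5
  3: ids {7, 29, 30, 33} → ROUND(AVG(m.credits), 2)=3.75
  4: ids {10, 13, 37, 39} → ROUND(AVG(m.credits), 2)=2.5
  5: ids {11, 27} → ROUND(AVG(m.credits), 2)=4.5

Econ | 3 ; Art | 3.5 ; Art | 3.75 ; Econ | 2.5 ; Physics | 4.5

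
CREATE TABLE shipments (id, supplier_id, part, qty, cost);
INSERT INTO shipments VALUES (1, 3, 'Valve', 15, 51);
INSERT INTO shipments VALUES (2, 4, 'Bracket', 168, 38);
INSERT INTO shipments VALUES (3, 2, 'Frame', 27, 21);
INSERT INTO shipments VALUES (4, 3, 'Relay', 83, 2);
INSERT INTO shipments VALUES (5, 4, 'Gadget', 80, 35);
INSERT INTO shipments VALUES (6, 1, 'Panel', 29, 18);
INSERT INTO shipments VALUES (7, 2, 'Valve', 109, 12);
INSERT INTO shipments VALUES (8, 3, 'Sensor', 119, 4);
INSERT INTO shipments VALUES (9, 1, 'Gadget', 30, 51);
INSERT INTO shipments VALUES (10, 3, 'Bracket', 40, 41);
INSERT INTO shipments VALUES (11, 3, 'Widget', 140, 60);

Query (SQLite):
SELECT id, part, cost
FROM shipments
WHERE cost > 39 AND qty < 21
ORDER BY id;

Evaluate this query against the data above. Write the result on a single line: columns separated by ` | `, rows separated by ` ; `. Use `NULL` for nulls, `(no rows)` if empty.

1 | Valve | 51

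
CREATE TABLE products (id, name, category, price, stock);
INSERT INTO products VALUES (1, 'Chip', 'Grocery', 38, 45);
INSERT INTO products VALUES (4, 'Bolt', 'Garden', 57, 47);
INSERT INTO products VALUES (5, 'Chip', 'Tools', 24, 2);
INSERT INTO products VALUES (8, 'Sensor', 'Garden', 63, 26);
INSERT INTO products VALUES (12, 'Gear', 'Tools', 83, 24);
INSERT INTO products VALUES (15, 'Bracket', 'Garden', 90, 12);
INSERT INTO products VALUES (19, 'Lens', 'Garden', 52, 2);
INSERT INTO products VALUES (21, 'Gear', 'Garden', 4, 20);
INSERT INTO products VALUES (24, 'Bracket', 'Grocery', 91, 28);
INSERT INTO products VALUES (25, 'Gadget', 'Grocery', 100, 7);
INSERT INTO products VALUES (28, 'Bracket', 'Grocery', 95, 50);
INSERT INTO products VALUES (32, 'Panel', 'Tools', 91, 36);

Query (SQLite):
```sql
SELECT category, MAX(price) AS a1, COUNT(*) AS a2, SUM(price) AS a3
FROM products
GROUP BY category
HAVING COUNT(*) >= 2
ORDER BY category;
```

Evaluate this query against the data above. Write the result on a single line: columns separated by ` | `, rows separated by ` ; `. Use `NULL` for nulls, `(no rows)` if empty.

Group products by category.
Per group compute: MAX(price), COUNT(*), SUM(price).
HAVING: drop groups with fewer than 2 rows.
  Garden: ids {4, 8, 15, 19, 21} → MAX(price)=90, COUNT(*)=5, SUM(price)=266
  Grocery: ids {1, 24, 25, 28} → MAX(price)=100, COUNT(*)=4, SUM(price)=324
  Tools: ids {5, 12, 32} → MAX(price)=91, COUNT(*)=3, SUM(price)=198

Garden | 90 | 5 | 266 ; Grocery | 100 | 4 | 324 ; Tools | 91 | 3 | 198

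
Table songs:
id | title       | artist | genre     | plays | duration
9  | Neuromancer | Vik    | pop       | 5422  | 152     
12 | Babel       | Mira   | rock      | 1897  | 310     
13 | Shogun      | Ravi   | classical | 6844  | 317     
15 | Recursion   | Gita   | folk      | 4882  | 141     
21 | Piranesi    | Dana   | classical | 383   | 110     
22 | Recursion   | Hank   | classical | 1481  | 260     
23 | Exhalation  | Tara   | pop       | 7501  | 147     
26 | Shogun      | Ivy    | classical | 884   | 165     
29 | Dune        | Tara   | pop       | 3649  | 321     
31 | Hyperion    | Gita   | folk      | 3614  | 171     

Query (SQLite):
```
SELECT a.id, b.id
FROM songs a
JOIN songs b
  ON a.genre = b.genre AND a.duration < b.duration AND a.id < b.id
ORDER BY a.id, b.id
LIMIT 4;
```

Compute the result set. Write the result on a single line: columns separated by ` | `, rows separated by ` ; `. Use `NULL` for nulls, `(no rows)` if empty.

9 | 29 ; 15 | 31 ; 21 | 22 ; 21 | 26

Pairs (a,b) with same genre, a.duration < b.duration, a.id < b.id.
genre groups: classical:{13,21,22,26} folk:{15,31} pop:{9,23,29} rock:{12}
Ordered by (a.id, b.id); first 4.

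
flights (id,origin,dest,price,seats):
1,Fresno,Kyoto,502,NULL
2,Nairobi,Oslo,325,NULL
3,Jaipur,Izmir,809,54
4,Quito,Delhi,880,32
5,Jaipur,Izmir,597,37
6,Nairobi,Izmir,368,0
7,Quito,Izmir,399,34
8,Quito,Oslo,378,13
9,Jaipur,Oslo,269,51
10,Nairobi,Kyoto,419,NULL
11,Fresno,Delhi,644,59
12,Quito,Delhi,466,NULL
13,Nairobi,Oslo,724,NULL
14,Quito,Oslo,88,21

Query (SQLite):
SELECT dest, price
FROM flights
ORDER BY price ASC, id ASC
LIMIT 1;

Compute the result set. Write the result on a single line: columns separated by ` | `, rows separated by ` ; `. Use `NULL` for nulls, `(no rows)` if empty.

Oslo | 88

Sort by price asc, tiebreak id asc: (88, id=14), (269, id=9), (325, id=2), (368, id=6) …. Take first 1.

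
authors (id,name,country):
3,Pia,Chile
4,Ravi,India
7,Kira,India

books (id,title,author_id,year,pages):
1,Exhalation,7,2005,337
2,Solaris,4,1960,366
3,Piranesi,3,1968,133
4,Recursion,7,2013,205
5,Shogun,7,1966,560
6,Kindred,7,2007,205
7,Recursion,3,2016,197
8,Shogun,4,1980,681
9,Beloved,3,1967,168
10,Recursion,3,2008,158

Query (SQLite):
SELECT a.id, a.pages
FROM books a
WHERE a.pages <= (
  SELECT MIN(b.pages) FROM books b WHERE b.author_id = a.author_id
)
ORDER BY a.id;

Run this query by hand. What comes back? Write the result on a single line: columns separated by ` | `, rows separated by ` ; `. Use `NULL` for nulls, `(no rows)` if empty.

For each books row a, compute MIN(pages) over rows sharing a.author_id.
Keep row a if a.pages <= that per-group MIN.
  author_id=3: MIN(pages) = 133
  author_id=4: MIN(pages) = 366
  author_id=7: MIN(pages) = 205

2 | 366 ; 3 | 133 ; 4 | 205 ; 6 | 205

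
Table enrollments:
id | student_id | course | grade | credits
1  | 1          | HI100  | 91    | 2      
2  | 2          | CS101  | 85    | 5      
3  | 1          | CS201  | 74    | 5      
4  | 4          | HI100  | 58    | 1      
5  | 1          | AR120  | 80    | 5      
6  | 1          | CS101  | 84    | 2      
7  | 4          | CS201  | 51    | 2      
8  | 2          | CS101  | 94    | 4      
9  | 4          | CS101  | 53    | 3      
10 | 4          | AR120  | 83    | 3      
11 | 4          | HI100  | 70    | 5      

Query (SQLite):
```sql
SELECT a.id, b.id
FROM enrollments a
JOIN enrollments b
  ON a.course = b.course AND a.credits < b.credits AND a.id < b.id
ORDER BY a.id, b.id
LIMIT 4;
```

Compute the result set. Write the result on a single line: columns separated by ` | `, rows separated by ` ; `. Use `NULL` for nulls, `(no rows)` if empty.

Pairs (a,b) with same course, a.credits < b.credits, a.id < b.id.
course groups: AR120:{5,10} CS101:{2,6,8,9} CS201:{3,7} HI100:{1,4,11}
Ordered by (a.id, b.id); first 4.

1 | 11 ; 4 | 11 ; 6 | 8 ; 6 | 9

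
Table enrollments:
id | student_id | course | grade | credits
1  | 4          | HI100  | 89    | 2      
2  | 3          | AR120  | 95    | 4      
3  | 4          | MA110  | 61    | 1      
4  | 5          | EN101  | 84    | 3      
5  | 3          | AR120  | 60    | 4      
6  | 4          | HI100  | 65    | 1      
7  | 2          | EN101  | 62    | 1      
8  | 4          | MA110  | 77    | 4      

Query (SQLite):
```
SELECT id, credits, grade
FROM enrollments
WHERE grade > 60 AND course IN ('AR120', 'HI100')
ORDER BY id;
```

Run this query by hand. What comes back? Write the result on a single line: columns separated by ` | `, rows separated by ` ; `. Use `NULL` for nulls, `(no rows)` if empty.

grade > 60: ids {1, 2, 3, 4, 6, 7, 8}
course IN ('AR120', 'HI100'): ids {1, 2, 5, 6}
Combine with AND.

1 | 2 | 89 ; 2 | 4 | 95 ; 6 | 1 | 65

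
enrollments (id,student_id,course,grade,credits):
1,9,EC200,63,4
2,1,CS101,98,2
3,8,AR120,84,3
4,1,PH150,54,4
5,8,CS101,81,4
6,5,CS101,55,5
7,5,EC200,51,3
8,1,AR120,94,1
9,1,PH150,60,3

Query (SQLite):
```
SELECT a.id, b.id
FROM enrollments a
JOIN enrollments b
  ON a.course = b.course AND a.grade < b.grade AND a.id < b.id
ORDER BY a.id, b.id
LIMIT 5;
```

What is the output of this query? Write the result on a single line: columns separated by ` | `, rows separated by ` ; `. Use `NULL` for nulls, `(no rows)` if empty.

3 | 8 ; 4 | 9

Pairs (a,b) with same course, a.grade < b.grade, a.id < b.id.
course groups: AR120:{3,8} CS101:{2,5,6} EC200:{1,7} PH150:{4,9}
Ordered by (a.id, b.id); first 5.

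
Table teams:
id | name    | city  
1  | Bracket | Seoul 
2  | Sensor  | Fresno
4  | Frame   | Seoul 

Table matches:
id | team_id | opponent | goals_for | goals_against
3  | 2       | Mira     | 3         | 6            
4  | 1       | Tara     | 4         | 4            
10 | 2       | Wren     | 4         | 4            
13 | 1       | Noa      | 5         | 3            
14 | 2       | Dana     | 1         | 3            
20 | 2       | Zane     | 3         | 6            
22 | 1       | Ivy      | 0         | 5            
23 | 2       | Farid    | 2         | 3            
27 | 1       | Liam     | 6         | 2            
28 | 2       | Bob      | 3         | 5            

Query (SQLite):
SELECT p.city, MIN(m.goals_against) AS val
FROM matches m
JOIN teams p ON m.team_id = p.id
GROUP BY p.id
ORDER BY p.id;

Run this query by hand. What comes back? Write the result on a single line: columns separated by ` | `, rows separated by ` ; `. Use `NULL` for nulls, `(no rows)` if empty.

Join each matches row to its teams via team_id.
Group joined rows by teams.id; compute MIN(m.goals_against) per group.
  1: ids {4, 13, 22, 27} → MIN(m.goals_against)=2
  2: ids {3, 10, 14, 20, 23, 28} → MIN(m.goals_against)=3

Seoul | 2 ; Fresno | 3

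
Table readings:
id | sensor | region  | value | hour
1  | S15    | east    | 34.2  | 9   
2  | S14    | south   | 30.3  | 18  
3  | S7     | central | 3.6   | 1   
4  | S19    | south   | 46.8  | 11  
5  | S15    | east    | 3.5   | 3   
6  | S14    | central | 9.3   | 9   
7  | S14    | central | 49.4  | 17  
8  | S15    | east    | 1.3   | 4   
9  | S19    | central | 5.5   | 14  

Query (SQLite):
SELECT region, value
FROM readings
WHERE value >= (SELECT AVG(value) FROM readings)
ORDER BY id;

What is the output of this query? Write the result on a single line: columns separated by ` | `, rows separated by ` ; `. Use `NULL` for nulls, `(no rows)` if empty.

east | 34.2 ; south | 30.3 ; south | 46.8 ; central | 49.4

Scalar subquery: AVG(value) over all readings rows = 20.433333 (≈; comparison uses full precision).
Keep rows where value >= that value.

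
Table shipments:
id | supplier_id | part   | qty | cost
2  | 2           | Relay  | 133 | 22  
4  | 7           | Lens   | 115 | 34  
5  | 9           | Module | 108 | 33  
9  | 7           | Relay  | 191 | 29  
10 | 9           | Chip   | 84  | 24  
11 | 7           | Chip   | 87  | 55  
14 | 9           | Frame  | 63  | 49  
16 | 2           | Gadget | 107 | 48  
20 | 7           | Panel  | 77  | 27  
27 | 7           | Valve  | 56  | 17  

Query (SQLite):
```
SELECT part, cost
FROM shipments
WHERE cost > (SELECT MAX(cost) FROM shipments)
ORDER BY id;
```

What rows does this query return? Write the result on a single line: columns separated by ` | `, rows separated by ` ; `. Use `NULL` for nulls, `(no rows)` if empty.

(no rows)

Scalar subquery: MAX(cost) over all shipments rows = 55.
Keep rows where cost > that value.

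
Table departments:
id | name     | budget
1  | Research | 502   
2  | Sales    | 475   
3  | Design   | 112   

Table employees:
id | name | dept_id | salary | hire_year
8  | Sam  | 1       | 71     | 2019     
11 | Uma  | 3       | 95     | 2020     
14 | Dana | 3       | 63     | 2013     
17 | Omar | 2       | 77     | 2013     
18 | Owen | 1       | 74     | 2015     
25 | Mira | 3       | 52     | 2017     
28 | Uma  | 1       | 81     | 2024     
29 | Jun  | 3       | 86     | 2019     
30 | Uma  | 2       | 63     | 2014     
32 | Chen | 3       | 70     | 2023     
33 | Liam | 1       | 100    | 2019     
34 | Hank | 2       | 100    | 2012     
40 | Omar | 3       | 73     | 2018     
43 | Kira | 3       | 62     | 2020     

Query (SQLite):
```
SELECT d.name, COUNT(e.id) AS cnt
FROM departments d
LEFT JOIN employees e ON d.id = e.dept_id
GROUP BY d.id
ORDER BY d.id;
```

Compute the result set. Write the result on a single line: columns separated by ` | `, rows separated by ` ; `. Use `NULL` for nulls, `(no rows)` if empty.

Research | 4 ; Sales | 3 ; Design | 7

LEFT JOIN keeps every departments row; unmatched ones get NULL for employees columns.
Group by departments.id and compute COUNT(e.id). COUNT(col) of an all-NULL group is 0.
  1: ids {8, 18, 28, 33} → COUNT(e.id)=4
  2: ids {17, 30, 34} → COUNT(e.id)=3
  3: ids {11, 14, 25, 29, 32, 40, 43} → COUNT(e.id)=7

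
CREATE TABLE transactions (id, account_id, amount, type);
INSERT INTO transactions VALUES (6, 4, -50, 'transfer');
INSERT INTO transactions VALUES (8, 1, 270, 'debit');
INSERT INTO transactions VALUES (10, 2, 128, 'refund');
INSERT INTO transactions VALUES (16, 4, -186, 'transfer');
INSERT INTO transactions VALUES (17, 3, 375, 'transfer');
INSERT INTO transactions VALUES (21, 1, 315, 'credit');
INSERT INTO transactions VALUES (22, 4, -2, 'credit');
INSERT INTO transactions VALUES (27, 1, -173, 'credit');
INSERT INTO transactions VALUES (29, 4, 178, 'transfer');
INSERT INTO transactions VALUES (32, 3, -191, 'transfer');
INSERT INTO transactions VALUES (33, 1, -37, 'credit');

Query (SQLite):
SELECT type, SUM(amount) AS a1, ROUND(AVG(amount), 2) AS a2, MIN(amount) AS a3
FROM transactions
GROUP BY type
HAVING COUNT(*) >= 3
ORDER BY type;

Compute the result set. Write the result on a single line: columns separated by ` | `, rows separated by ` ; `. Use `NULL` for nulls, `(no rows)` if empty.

credit | 103 | 25.75 | -173 ; transfer | 126 | 25.2 | -191

Group transactions by type.
Per group compute: SUM(amount), ROUND(AVG(amount), 2), MIN(amount).
HAVING: drop groups with fewer than 3 rows.
  credit: ids {21, 22, 27, 33} → SUM(amount)=103, ROUND(AVG(amount), 2)=25.75, MIN(amount)=-173
  debit: ids {8} → SUM(amount)=270, ROUND(AVG(amount), 2)=270, MIN(amount)=270
  refund: ids {10} → SUM(amount)=128, ROUND(AVG(amount), 2)=128, MIN(amount)=128
  transfer: ids {6, 16, 17, 29, 32} → SUM(amount)=126, ROUND(AVG(amount), 2)=25.2, MIN(amount)=-191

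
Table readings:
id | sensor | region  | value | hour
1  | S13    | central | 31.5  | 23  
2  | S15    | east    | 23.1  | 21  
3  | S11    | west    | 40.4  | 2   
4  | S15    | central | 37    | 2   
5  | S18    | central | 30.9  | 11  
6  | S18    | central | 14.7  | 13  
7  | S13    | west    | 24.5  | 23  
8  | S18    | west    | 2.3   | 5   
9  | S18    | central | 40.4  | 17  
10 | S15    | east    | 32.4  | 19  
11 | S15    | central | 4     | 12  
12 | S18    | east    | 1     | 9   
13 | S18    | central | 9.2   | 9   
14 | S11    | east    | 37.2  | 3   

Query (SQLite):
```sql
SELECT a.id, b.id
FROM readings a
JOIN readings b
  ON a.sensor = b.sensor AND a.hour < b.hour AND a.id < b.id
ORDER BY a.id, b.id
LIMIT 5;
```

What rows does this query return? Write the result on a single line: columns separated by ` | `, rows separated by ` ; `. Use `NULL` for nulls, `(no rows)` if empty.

Pairs (a,b) with same sensor, a.hour < b.hour, a.id < b.id.
sensor groups: S11:{3,14} S13:{1,7} S15:{2,4,10,11} S18:{5,6,8,9,12,13}
Ordered by (a.id, b.id); first 5.

3 | 14 ; 4 | 10 ; 4 | 11 ; 5 | 6 ; 5 | 9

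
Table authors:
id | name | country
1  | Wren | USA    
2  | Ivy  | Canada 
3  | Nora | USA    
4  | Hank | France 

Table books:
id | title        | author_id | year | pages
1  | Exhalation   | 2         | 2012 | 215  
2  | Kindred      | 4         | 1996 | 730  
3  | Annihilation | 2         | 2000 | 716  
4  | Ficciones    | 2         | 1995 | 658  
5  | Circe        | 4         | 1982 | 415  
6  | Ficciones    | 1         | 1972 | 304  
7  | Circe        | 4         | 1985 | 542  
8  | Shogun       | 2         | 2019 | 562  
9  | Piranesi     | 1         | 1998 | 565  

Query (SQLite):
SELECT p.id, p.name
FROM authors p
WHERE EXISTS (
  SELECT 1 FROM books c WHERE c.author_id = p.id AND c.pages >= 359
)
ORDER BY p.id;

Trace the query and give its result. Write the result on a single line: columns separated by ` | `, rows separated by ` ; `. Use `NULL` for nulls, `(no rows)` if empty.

1 | Wren ; 2 | Ivy ; 4 | Hank

For each authors row, check whether any books with matching author_id has pages >= 359.
Keep rows where that is true.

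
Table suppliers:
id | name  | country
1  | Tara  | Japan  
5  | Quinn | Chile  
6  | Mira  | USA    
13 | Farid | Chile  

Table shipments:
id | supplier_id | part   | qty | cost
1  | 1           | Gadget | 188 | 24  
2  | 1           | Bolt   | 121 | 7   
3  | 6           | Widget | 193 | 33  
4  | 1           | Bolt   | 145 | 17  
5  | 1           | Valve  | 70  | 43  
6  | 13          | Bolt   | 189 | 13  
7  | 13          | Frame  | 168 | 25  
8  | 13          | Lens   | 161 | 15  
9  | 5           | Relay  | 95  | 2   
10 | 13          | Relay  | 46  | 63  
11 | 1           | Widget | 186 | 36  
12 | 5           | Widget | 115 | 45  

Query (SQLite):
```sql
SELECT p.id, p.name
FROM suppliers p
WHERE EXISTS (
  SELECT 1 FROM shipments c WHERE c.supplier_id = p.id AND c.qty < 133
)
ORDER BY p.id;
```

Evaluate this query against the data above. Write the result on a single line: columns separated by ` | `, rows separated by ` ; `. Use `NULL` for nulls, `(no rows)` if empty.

For each suppliers row, check whether any shipments with matching supplier_id has qty < 133.
Keep rows where that is true.

1 | Tara ; 5 | Quinn ; 13 | Farid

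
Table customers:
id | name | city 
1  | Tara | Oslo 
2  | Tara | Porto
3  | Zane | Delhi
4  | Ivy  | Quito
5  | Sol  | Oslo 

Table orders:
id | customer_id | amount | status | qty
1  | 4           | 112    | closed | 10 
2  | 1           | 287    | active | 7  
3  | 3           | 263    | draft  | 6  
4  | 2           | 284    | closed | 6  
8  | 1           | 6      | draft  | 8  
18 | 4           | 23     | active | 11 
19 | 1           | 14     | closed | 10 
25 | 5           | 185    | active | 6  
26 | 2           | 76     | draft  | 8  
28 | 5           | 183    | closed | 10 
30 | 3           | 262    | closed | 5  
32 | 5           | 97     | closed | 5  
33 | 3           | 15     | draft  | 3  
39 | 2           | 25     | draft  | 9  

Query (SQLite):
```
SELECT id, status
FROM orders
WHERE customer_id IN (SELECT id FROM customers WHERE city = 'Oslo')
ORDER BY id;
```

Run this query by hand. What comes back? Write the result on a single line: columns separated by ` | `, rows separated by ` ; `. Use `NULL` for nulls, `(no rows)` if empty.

2 | active ; 8 | draft ; 19 | closed ; 25 | active ; 28 | closed ; 32 | closed

Inner query: customers.id where city = 'Oslo'.
Outer: keep orders rows whose customer_id is in that set.
Inner query → {1, 5}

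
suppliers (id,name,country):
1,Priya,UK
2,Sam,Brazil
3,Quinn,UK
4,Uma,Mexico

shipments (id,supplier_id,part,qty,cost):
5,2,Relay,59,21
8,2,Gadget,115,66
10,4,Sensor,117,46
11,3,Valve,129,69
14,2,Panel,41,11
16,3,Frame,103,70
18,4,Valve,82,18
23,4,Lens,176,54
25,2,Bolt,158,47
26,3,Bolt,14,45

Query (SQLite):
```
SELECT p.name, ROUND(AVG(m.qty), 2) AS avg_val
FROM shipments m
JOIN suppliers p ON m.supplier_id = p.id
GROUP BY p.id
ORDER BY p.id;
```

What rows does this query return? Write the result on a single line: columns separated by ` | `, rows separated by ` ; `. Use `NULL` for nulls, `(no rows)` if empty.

Sam | 93.25 ; Quinn | 82 ; Uma | 125

Join each shipments row to its suppliers via supplier_id.
Group joined rows by suppliers.id; compute ROUND(AVG(m.qty), 2) per group.
  2: ids {5, 8, 14, 25} → ROUND(AVG(m.qty), 2)=93.25
  3: ids {11, 16, 26} → ROUND(AVG(m.qty), 2)=82
  4: ids {10, 18, 23} → ROUND(AVG(m.qty), 2)=125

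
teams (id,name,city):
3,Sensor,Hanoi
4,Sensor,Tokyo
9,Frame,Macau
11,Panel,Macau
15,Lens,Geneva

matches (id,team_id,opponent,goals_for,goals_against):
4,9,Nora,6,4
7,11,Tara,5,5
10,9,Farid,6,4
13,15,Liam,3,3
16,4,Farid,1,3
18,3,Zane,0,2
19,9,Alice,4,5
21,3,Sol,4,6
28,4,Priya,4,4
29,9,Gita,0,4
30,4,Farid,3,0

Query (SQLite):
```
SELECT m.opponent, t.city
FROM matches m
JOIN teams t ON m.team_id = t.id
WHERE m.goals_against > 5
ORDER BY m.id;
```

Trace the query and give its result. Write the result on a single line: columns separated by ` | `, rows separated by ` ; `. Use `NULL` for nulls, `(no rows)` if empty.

Sol | Hanoi

Each matches row matches the teams row where team_id = teams.id.
Then keep rows with m.goals_against > 5.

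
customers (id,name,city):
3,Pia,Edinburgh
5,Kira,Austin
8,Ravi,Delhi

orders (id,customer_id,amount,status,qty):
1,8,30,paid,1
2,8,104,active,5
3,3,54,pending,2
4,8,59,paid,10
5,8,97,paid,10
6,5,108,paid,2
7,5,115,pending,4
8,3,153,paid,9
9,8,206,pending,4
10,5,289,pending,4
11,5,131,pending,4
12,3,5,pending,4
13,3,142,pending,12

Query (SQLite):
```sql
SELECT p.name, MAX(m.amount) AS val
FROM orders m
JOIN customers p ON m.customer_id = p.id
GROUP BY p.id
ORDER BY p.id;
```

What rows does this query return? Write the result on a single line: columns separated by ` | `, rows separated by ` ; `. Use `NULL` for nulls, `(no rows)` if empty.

Join each orders row to its customers via customer_id.
Group joined rows by customers.id; compute MAX(m.amount) per group.
  3: ids {3, 8, 12, 13} → MAX(m.amount)=153
  5: ids {6, 7, 10, 11} → MAX(m.amount)=289
  8: ids {1, 2, 4, 5, 9} → MAX(m.amount)=206

Pia | 153 ; Kira | 289 ; Ravi | 206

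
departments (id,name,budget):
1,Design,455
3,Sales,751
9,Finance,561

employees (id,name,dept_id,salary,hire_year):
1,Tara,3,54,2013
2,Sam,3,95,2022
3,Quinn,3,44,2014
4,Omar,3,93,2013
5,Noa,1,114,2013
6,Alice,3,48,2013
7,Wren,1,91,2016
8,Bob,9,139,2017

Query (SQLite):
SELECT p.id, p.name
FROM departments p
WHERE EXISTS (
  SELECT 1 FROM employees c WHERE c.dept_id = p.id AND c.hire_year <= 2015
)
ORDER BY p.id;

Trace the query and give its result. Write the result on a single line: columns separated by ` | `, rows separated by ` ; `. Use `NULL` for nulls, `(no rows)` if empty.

1 | Design ; 3 | Sales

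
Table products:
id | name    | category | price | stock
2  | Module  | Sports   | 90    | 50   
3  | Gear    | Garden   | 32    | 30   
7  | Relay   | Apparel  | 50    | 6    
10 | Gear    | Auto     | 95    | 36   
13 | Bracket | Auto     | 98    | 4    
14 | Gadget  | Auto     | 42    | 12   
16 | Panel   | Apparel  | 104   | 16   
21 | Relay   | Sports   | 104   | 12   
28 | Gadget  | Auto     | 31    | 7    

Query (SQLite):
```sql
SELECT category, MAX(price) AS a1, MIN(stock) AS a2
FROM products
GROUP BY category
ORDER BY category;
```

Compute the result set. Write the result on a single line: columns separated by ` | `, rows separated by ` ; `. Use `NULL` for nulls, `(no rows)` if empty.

Group products by category.
Per group compute: MAX(price), MIN(stock).
  Apparel: ids {7, 16} → MAX(price)=104, MIN(stock)=6
  Auto: ids {10, 13, 14, 28} → MAX(price)=98, MIN(stock)=4
  Garden: ids {3} → MAX(price)=32, MIN(stock)=30
  Sports: ids {2, 21} → MAX(price)=104, MIN(stock)=12

Apparel | 104 | 6 ; Auto | 98 | 4 ; Garden | 32 | 30 ; Sports | 104 | 12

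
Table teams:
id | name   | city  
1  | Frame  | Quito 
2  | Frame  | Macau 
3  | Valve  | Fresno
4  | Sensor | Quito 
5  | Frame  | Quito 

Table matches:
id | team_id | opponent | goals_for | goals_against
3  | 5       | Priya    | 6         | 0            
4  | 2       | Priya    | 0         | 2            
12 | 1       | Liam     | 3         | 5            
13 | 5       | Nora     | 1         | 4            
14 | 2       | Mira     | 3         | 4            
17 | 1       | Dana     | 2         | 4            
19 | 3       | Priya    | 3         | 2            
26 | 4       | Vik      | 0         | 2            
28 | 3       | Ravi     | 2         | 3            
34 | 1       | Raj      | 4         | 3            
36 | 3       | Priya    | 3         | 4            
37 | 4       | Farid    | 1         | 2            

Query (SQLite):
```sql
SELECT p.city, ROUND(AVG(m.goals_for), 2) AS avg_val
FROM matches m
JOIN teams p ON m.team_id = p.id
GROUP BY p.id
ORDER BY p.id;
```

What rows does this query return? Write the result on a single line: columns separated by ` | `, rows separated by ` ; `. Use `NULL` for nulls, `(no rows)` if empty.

Quito | 3 ; Macau | 1.5 ; Fresno | 2.67 ; Quito | 0.5 ; Quito | 3.5

Join each matches row to its teams via team_id.
Group joined rows by teams.id; compute ROUND(AVG(m.goals_for), 2) per group.
  1: ids {12, 17, 34} → ROUND(AVG(m.goals_for), 2)=3
  2: ids {4, 14} → ROUND(AVG(m.goals_for), 2)=1.5
  3: ids {19, 28, 36} → ROUND(AVG(m.goals_for), 2)=2.67
  4: ids {26, 37} → ROUND(AVG(m.goals_for), 2)=0.5
  5: ids {3, 13} → ROUND(AVG(m.goals_for), 2)=3.5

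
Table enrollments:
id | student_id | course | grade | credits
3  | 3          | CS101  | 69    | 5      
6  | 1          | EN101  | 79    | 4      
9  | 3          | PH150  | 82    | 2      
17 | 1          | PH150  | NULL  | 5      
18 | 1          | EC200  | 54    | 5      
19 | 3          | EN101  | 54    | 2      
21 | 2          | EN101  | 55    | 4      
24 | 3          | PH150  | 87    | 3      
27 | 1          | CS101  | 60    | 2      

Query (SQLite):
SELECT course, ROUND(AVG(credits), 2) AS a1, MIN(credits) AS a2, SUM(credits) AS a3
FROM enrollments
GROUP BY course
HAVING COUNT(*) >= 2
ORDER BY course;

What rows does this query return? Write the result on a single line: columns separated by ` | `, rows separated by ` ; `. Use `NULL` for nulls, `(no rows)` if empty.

Group enrollments by course.
Per group compute: ROUND(AVG(credits), 2), MIN(credits), SUM(credits).
HAVING: drop groups with fewer than 2 rows.
  CS101: ids {3, 27} → ROUND(AVG(credits), 2)=3.5, MIN(credits)=2, SUM(credits)=7
  EC200: ids {18} → ROUND(AVG(credits), 2)=5, MIN(credits)=5, SUM(credits)=5
  EN101: ids {6, 19, 21} → ROUND(AVG(credits), 2)=3.33, MIN(credits)=2, SUM(credits)=10
  PH150: ids {9, 17, 24} → ROUND(AVG(credits), 2)=3.33, MIN(credits)=2, SUM(credits)=10

CS101 | 3.5 | 2 | 7 ; EN101 | 3.33 | 2 | 10 ; PH150 | 3.33 | 2 | 10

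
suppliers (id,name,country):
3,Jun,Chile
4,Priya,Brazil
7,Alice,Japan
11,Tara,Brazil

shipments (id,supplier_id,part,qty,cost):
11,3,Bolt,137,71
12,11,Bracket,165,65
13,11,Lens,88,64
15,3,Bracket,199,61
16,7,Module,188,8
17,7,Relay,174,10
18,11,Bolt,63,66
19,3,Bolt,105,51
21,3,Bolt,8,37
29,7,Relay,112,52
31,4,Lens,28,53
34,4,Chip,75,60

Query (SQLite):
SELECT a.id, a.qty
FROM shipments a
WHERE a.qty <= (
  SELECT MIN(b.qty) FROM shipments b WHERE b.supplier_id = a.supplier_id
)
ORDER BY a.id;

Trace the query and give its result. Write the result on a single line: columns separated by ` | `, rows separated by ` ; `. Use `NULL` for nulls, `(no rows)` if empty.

18 | 63 ; 21 | 8 ; 29 | 112 ; 31 | 28

For each shipments row a, compute MIN(qty) over rows sharing a.supplier_id.
Keep row a if a.qty <= that per-group MIN.
  supplier_id=3: MIN(qty) = 8
  supplier_id=4: MIN(qty) = 28
  supplier_id=7: MIN(qty) = 112
  supplier_id=11: MIN(qty) = 63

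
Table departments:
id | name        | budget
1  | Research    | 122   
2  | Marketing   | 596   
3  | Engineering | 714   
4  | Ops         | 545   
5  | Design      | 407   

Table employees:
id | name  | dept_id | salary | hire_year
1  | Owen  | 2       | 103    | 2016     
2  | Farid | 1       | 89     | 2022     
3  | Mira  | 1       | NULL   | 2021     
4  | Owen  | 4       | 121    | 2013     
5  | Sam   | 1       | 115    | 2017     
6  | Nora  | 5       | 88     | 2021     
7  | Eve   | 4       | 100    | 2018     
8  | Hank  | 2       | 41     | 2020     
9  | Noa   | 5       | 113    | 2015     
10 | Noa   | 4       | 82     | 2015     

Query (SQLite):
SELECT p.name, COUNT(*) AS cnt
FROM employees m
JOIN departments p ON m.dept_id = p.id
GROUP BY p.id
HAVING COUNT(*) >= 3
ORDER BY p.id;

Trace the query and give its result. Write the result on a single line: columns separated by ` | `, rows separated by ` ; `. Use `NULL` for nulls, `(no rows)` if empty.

Research | 3 ; Ops | 3

Join each employees row to its departments via dept_id.
Group joined rows by departments.id; compute COUNT(*) per group.
HAVING: keep groups with count ≥ 3.
  1: ids {2, 3, 5} → COUNT(*)=3
  2: ids {1, 8} → COUNT(*)=2
  4: ids {4, 7, 10} → COUNT(*)=3
  5: ids {6, 9} → COUNT(*)=2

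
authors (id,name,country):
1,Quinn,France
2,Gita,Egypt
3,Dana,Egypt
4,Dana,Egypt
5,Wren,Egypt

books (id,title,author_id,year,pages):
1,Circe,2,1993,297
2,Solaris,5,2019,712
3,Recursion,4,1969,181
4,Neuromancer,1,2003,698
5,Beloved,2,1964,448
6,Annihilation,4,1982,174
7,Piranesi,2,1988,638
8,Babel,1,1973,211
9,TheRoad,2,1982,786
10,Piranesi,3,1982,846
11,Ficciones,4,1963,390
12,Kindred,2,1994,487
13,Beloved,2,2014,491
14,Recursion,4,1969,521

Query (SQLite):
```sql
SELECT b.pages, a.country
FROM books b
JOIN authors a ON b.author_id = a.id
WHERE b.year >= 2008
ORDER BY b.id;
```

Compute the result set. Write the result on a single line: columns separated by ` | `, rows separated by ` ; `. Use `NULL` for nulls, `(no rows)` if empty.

Each books row matches the authors row where author_id = authors.id.
Then keep rows with b.year >= 2008.

712 | Egypt ; 491 | Egypt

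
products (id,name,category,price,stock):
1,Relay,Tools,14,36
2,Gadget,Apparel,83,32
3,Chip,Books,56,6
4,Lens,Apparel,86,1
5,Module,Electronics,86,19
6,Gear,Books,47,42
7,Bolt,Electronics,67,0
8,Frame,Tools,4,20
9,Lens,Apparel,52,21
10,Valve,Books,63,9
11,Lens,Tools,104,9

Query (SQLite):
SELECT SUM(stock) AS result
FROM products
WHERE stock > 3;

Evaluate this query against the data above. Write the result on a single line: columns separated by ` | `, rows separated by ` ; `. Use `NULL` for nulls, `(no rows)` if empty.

Rows where stock > 3 → stock values: [36, 32, 6, 19, 42, 20, 21, 9, 9].
SUM of non-NULL values = 194.

194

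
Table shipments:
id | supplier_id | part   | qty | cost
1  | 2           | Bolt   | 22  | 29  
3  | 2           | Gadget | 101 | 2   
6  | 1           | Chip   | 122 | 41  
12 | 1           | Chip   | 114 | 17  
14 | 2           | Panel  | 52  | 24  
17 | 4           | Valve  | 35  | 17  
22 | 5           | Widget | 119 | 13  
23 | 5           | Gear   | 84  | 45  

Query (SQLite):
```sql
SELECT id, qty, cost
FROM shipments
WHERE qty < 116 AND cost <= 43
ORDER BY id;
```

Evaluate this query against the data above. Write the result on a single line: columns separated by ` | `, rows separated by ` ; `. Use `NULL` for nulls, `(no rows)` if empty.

qty < 116: ids {1, 3, 12, 14, 17, 23}
cost <= 43: ids {1, 3, 6, 12, 14, 17, 22}
Combine with AND.

1 | 22 | 29 ; 3 | 101 | 2 ; 12 | 114 | 17 ; 14 | 52 | 24 ; 17 | 35 | 17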